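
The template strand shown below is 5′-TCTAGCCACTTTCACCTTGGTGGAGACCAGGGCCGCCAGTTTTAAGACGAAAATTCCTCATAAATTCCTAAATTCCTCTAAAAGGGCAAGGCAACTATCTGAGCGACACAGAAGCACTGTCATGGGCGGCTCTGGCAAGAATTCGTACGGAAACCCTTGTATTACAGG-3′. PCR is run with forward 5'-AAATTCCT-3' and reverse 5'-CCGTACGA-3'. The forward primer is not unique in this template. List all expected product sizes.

100 bp, 89 bp, 81 bp

The forward primer AAATTCCT matches the top strand at positions 51–58, 62–69, 70–77.
The reverse primer's reverse complement is TCGTACGG, matching at positions 143–150.
Each forward site pairs with the reverse site to give a product ending at position 150: sizes 100, 89, 81 bp.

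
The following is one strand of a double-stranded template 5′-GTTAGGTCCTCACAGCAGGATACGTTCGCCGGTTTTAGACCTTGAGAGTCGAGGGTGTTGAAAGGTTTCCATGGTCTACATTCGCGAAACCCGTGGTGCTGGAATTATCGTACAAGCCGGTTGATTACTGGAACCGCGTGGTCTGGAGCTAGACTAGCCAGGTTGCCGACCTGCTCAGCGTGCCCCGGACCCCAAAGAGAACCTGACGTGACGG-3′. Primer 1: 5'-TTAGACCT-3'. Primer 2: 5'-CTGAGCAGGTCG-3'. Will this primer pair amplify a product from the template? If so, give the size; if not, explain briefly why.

Primer 1 (TTAGACCT) matches the top strand at positions 35–42; it acts as a forward primer.
Primer 2's reverse complement is CGACCTGCTCAG, matching the top strand at positions 167–178; it acts as a reverse primer.
The 3' ends face each other across positions 35–178, giving a 144 bp product.

Yes — a 144 bp product.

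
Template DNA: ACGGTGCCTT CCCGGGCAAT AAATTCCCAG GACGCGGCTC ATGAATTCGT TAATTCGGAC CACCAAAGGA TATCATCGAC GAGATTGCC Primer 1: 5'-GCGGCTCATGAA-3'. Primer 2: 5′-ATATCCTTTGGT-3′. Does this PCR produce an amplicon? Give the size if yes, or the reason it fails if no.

Primer 1 (GCGGCTCATGAA) matches the top strand at positions 34–45; it acts as a forward primer.
Primer 2's reverse complement is ACCAAAGGATAT, matching the top strand at positions 62–73; it acts as a reverse primer.
The 3' ends face each other across positions 34–73, giving a 40 bp product.

Yes — a 40 bp product.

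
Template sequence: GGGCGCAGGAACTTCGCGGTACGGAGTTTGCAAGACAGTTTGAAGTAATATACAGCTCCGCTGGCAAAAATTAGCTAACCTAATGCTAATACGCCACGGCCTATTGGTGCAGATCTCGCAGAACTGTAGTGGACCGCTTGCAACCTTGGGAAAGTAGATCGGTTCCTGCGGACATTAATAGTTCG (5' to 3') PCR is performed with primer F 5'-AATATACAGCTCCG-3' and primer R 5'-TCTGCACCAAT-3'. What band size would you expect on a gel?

67 bp

Scanning the template, AATATACAGCTCCG occurs at positions 47–60; this primer anneals to the bottom strand there with its 3' end pointing downstream.
The reverse primer's reverse complement is ATTGGTGCAGA, which matches the template at positions 103–113.
Product length = (reverse-primer end) − (forward-primer start) + 1 = 113 − 47 + 1 = 67 bp.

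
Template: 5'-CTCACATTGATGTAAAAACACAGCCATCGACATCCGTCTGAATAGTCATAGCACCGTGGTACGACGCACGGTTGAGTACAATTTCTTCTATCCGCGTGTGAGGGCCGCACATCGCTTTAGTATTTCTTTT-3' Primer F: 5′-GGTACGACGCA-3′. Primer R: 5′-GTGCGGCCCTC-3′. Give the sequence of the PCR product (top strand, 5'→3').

The forward primer matches the template at positions 58–68.
Reverse complement of the reverse primer: GAGGGCCGCAC. This occurs on the top strand at positions 100–110.
The product is the template from position 58 through 110 (53 bp).

5'-GGTACGACGCACGGTTGAGTACAATTTCTTCTATCCGCGTGTGAGGGCCGCAC-3'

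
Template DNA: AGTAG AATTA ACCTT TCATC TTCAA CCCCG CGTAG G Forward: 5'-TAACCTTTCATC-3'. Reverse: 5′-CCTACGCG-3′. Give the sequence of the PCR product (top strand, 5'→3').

5'-TAACCTTTCATCTTCAACCCCGCGTAGG-3'

The forward primer matches the template at positions 9–20.
Taking the reverse complement of CCTACGCG gives CGCGTAGG, found at positions 29–36 on the template; the primer anneals here to the top strand with its 3' end pointing upstream.
The product is the template from position 9 through 36 (28 bp).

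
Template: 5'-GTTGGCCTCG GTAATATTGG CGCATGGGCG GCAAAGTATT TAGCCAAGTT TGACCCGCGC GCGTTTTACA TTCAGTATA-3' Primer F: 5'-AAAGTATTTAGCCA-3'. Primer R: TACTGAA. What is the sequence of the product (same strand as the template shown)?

5'-AAAGTATTTAGCCAAGTTTGACCCGCGCGCGTTTTACATTCAGTA-3'

The forward primer matches the template at positions 33–46.
Taking the reverse complement of TACTGAA gives TTCAGTA, found at positions 71–77 on the template; the primer anneals here to the top strand with its 3' end pointing upstream.
The product is the template from position 33 through 77 (45 bp).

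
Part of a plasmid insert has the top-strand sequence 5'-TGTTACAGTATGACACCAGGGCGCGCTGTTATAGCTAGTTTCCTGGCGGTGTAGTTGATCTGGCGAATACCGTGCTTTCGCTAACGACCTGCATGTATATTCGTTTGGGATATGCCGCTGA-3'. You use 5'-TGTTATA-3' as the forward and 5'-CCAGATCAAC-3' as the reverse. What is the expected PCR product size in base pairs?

Scanning the template, TGTTATA occurs at positions 27–33; this primer anneals to the bottom strand there with its 3' end pointing downstream.
Taking the reverse complement of CCAGATCAAC gives GTTGATCTGG, found at positions 54–63 on the template; the primer anneals here to the top strand with its 3' end pointing upstream.
Product length = (reverse-primer end) − (forward-primer start) + 1 = 63 − 27 + 1 = 37 bp.

37 bp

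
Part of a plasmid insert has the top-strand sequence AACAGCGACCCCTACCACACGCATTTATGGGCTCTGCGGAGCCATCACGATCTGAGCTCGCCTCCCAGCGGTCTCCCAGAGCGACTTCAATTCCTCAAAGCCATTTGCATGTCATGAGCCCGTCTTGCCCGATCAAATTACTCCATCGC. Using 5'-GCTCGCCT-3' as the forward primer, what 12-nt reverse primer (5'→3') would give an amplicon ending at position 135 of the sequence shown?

The forward primer binds at positions 56–63; the product's 3' end on the top strand is position 135.
The reverse primer anneals to the top strand over positions 124–135, i.e. to CTTGCCCGATCA.
Its sequence written 5'→3' is the reverse complement: TGATCGGGCAAG.

5'-TGATCGGGCAAG-3'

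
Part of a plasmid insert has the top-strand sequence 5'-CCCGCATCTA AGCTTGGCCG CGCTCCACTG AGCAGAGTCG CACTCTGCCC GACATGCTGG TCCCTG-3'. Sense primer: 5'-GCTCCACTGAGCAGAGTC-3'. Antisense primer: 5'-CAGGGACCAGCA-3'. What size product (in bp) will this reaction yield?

Forward primer GCTCCACTGAGCAGAGTC is found on the top strand at positions 22–39.
The reverse primer's reverse complement is TGCTGGTCCCTG, which matches the template at positions 55–66.
The product runs from position 22 to position 66, so its length is 66 − 22 + 1 = 45 bp.

45 bp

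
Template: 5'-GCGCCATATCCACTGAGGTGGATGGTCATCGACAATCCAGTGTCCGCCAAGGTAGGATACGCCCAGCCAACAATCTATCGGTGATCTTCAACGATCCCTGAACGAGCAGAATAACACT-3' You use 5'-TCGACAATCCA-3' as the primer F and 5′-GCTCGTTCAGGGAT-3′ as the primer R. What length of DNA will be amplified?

Scanning the template, TCGACAATCCA occurs at positions 29–39; this primer anneals to the bottom strand there with its 3' end pointing downstream.
The reverse primer's reverse complement is ATCCCTGAACGAGC, which matches the template at positions 94–107.
The product runs from position 29 to position 107, so its length is 107 − 29 + 1 = 79 bp.

79 bp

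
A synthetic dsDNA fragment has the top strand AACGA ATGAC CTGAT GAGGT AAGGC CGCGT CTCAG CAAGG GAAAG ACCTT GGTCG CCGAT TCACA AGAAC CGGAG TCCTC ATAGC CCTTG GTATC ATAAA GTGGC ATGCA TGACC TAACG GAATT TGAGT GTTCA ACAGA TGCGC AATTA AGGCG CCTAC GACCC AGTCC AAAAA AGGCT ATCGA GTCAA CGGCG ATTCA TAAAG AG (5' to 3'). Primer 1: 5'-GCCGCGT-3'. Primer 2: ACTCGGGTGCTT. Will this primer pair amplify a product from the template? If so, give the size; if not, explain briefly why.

No product — primer 2 has no binding site in the template.

Primer 2 (ACTCGGGTGCTT) does not match the top strand, and its reverse complement AAGCACCCGAGT does not match either.
With no annealing site for primer 2, no amplification occurs.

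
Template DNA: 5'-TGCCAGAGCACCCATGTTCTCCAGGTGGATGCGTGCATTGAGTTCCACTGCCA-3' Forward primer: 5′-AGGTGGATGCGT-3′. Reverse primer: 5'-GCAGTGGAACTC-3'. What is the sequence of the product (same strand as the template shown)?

5'-AGGTGGATGCGTGCATTGAGTTCCACTGC-3'

Forward primer AGGTGGATGCGT is found on the top strand at positions 23–34.
Taking the reverse complement of GCAGTGGAACTC gives GAGTTCCACTGC, found at positions 40–51 on the template; the primer anneals here to the top strand with its 3' end pointing upstream.
The product is the template from position 23 through 51 (29 bp).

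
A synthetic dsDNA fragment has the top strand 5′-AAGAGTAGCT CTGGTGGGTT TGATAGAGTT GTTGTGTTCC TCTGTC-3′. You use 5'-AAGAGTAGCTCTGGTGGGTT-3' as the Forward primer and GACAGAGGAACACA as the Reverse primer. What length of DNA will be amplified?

Forward primer AAGAGTAGCTCTGGTGGGTT is found on the top strand at positions 1–20.
Reverse complement of the reverse primer: TGTGTTCCTCTGTC. This occurs on the top strand at positions 33–46.
Product length = (reverse-primer end) − (forward-primer start) + 1 = 46 − 1 + 1 = 46 bp.

46 bp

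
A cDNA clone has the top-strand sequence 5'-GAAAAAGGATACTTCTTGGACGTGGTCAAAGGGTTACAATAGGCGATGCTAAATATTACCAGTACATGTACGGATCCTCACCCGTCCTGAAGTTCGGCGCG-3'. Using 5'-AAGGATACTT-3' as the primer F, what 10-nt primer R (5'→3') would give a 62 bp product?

The forward primer binds at positions 5–14, so a 62 bp product ends at position 5 + 62 − 1 = 66.
The reverse primer anneals to the top strand over positions 57–66, i.e. to TACCAGTACA.
Its sequence written 5'→3' is the reverse complement: TGTACTGGTA.

5'-TGTACTGGTA-3'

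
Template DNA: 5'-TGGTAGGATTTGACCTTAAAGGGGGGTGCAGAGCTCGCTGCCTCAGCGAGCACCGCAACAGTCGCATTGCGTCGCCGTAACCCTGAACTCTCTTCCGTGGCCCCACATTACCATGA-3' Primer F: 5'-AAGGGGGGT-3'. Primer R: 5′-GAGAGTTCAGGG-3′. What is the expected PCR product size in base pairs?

74 bp

Forward primer AAGGGGGGT is found on the top strand at positions 19–27.
The reverse primer's reverse complement is CCCTGAACTCTC, which matches the template at positions 81–92.
Product length = (reverse-primer end) − (forward-primer start) + 1 = 92 − 19 + 1 = 74 bp.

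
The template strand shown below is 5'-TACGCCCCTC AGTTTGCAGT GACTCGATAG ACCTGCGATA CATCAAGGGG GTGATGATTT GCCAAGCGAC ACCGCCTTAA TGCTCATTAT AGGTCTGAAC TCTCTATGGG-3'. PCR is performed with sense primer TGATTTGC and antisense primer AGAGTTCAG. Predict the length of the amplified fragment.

The forward primer matches the template at positions 55–62.
Reverse complement of the reverse primer: CTGAACTCT. This occurs on the top strand at positions 95–103.
The product runs from position 55 to position 103, so its length is 103 − 55 + 1 = 49 bp.

49 bp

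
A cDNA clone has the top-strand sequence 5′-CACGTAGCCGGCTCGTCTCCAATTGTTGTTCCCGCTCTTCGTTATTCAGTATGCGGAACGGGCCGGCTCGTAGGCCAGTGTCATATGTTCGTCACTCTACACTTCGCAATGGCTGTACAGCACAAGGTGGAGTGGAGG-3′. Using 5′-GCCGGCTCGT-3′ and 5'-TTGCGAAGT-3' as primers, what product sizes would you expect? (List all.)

The forward primer GCCGGCTCGT matches the top strand at positions 7–16, 62–71.
The reverse primer's reverse complement is ACTTCGCAA, matching at positions 101–109.
Each forward site pairs with the reverse site to give a product ending at position 109: sizes 103, 48 bp.

103 bp, 48 bp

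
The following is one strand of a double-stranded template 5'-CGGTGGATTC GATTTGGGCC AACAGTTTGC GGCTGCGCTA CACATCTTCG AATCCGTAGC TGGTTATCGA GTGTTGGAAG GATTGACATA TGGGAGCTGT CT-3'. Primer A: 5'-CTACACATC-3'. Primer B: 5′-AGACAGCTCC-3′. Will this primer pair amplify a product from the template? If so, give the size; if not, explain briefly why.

Yes — a 65 bp product.

Primer A (CTACACATC) matches the top strand at positions 38–46; it acts as a forward primer.
Primer B's reverse complement is GGAGCTGTCT, matching the top strand at positions 93–102; it acts as a reverse primer.
The 3' ends face each other across positions 38–102, giving a 65 bp product.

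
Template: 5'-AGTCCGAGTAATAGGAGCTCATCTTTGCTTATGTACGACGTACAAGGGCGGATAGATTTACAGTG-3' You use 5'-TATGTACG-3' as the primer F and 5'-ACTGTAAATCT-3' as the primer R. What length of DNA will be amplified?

Forward primer TATGTACG is found on the top strand at positions 30–37.
Reverse complement of the reverse primer: AGATTTACAGT. This occurs on the top strand at positions 54–64.
Product length = (reverse-primer end) − (forward-primer start) + 1 = 64 − 30 + 1 = 35 bp.

35 bp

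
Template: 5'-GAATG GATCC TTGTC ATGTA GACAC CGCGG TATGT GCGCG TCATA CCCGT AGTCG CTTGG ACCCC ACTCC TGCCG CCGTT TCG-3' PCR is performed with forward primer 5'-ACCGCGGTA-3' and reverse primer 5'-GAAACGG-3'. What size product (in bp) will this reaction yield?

Scanning the template, ACCGCGGTA occurs at positions 24–32; this primer anneals to the bottom strand there with its 3' end pointing downstream.
The reverse primer's reverse complement is CCGTTTC, which matches the template at positions 76–82.
Amplicon spans positions 24–82: 59 bp.

59 bp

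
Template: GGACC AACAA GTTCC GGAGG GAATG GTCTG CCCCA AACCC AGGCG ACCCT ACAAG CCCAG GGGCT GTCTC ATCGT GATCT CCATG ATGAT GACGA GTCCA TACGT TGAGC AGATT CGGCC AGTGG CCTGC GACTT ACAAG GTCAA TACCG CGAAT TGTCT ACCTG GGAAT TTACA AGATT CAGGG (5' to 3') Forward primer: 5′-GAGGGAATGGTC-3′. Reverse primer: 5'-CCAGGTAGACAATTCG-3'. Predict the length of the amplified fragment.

150 bp

Forward primer GAGGGAATGGTC is found on the top strand at positions 17–28.
Taking the reverse complement of CCAGGTAGACAATTCG gives CGAATTGTCTACCTGG, found at positions 151–166 on the template; the primer anneals here to the top strand with its 3' end pointing upstream.
Product length = (reverse-primer end) − (forward-primer start) + 1 = 166 − 17 + 1 = 150 bp.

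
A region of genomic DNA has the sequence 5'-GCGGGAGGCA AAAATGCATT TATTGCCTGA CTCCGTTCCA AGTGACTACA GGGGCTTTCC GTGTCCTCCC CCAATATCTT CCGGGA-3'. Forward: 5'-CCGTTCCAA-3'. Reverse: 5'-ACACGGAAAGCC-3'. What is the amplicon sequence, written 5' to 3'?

5'-CCGTTCCAAGTGACTACAGGGGCTTTCCGTGT-3'

Forward primer CCGTTCCAA is found on the top strand at positions 33–41.
The reverse primer's reverse complement is GGCTTTCCGTGT, which matches the template at positions 53–64.
The product is the template from position 33 through 64 (32 bp).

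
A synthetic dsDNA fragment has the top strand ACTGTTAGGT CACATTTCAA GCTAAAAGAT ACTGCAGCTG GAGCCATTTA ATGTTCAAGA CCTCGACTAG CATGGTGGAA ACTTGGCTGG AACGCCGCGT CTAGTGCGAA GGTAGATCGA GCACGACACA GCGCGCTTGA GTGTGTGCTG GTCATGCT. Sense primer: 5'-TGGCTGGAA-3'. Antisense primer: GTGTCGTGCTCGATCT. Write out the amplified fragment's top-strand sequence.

The forward primer matches the template at positions 84–92.
The reverse primer's reverse complement is AGATCGAGCACGACAC, which matches the template at positions 114–129.
The product is the template from position 84 through 129 (46 bp).

5'-TGGCTGGAACGCCGCGTCTAGTGCGAAGGTAGATCGAGCACGACAC-3'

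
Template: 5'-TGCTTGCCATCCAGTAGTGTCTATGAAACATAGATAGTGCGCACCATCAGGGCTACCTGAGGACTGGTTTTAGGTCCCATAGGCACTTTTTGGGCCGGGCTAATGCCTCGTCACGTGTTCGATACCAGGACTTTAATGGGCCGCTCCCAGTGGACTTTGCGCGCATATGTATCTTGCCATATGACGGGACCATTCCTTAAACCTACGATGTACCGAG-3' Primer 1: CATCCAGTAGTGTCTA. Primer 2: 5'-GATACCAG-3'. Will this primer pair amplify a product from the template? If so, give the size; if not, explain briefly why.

No product — both primers anneal to the same strand and extend in the same direction.

Primer 1 (CATCCAGTAGTGTCTA) matches the top strand at positions 8–23 (3' end points downstream).
Primer 2 (GATACCAG) also matches the top strand directly, at positions 121–128 — its reverse complement CTGGTATC is not present.
Both primers anneal to the bottom strand with 3' ends pointing the same way, so neither can prime synthesis back toward the other.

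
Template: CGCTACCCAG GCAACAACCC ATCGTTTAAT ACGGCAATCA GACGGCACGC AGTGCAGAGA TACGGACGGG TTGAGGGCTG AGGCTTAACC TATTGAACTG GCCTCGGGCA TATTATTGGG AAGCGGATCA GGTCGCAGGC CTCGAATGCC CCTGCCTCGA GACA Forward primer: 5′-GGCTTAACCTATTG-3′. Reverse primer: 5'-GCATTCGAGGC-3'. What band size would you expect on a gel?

The forward primer matches the template at positions 82–95.
The reverse primer's reverse complement is GCCTCGAATGC, which matches the template at positions 139–149.
Amplicon spans positions 82–149: 68 bp.

68 bp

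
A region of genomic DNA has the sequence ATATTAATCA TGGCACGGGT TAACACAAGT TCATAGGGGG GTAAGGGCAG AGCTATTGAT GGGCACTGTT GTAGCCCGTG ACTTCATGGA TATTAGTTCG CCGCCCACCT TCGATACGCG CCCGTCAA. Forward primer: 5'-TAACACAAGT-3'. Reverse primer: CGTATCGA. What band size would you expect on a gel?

98 bp

The forward primer matches the template at positions 21–30.
Taking the reverse complement of CGTATCGA gives TCGATACG, found at positions 111–118 on the template; the primer anneals here to the top strand with its 3' end pointing upstream.
Amplicon spans positions 21–118: 98 bp.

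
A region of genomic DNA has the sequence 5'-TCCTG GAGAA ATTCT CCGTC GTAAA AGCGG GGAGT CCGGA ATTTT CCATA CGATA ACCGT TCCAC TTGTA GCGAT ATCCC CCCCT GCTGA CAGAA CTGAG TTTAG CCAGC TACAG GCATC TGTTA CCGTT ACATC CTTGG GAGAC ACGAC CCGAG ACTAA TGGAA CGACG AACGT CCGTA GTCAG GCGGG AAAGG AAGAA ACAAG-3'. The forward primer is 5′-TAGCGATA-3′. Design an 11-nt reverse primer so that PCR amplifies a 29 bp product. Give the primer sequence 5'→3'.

5'-AGTTCTGTCAG-3'

The forward primer binds at positions 69–76, so a 29 bp product ends at position 69 + 29 − 1 = 97.
The reverse primer anneals to the top strand over positions 87–97, i.e. to CTGACAGAACT.
Its sequence written 5'→3' is the reverse complement: AGTTCTGTCAG.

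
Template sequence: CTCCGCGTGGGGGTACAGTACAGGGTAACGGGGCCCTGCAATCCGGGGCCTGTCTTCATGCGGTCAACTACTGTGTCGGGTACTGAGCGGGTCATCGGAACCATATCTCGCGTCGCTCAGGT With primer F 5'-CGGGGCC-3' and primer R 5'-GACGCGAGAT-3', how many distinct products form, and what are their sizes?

Two products: 86 bp, 71 bp

The forward primer CGGGGCC matches the top strand at positions 29–35, 44–50.
The reverse primer's reverse complement is ATCTCGCGTC, matching at positions 105–114.
Each forward site pairs with the reverse site to give a product ending at position 114: sizes 86, 71 bp.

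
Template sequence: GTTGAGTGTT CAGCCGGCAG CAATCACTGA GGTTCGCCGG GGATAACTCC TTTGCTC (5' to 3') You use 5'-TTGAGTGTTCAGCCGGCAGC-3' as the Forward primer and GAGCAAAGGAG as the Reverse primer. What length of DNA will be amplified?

56 bp

The forward primer matches the template at positions 2–21.
Taking the reverse complement of GAGCAAAGGAG gives CTCCTTTGCTC, found at positions 47–57 on the template; the primer anneals here to the top strand with its 3' end pointing upstream.
Amplicon spans positions 2–57: 56 bp.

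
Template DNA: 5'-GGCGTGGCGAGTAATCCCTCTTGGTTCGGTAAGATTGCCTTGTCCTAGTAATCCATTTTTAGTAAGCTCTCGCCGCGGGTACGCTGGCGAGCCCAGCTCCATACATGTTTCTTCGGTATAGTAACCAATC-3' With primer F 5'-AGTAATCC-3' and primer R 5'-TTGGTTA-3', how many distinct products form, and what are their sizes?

Two products: 119 bp, 82 bp

The forward primer AGTAATCC matches the top strand at positions 10–17, 47–54.
The reverse primer's reverse complement is TAACCAA, matching at positions 122–128.
Each forward site pairs with the reverse site to give a product ending at position 128: sizes 119, 82 bp.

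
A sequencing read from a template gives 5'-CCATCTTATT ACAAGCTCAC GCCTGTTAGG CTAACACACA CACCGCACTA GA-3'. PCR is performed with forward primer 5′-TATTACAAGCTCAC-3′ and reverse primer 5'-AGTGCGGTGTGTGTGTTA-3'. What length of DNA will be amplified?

43 bp

The forward primer matches the template at positions 7–20.
Reverse complement of the reverse primer: TAACACACACACCGCACT. This occurs on the top strand at positions 32–49.
The product runs from position 7 to position 49, so its length is 49 − 7 + 1 = 43 bp.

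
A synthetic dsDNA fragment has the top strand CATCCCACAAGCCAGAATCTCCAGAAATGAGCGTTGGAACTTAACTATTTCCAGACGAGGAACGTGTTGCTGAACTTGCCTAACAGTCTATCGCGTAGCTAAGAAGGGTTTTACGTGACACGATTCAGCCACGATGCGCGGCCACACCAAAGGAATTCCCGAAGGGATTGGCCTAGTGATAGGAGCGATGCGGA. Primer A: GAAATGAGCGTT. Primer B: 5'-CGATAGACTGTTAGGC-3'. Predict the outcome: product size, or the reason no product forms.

Yes — a 70 bp product.

Primer A (GAAATGAGCGTT) matches the top strand at positions 24–35; it acts as a forward primer.
Primer B's reverse complement is GCCTAACAGTCTATCG, matching the top strand at positions 78–93; it acts as a reverse primer.
The 3' ends face each other across positions 24–93, giving a 70 bp product.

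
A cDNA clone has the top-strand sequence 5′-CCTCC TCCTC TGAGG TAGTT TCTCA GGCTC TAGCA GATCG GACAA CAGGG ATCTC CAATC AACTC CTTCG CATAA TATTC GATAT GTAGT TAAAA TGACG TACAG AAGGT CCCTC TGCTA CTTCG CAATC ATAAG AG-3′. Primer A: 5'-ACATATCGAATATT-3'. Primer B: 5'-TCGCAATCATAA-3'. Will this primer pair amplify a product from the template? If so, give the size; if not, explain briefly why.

No product — the primers' 3' ends point away from each other.

Primer A (ACATATCGAATATT) has reverse complement AATATTCGATATGT, which matches the top strand at positions 74–87; primer A anneals to the top strand there with its 3' end pointing upstream toward position 74.
Primer B (TCGCAATCATAA) matches the top strand directly at positions 123–134; it anneals to the bottom strand with its 3' end pointing downstream toward position 134.
The 3' ends diverge (primer A extends toward position 1, primer B toward position 137), so the primers never converge on a shared product.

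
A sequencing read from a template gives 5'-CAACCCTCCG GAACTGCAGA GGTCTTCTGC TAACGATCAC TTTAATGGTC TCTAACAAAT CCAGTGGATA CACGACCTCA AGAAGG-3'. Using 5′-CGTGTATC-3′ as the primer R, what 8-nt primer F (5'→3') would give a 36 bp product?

5'-ACTTTAAT-3'

The reverse primer's reverse complement GATACACG matches the template at positions 67–74, so the product ends at position 74.
A 36 bp product then starts at position 74 − 36 + 1 = 39.
The forward primer is identical to the top strand there: ACTTTAAT.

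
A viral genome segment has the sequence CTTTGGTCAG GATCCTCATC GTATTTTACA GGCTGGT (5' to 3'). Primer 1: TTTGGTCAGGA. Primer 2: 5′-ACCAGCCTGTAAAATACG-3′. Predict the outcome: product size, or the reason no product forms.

Primer 1 (TTTGGTCAGGA) matches the top strand at positions 2–12; it acts as a forward primer.
Primer 2's reverse complement is CGTATTTTACAGGCTGGT, matching the top strand at positions 20–37; it acts as a reverse primer.
The 3' ends face each other across positions 2–37, giving a 36 bp product.

Yes — a 36 bp product.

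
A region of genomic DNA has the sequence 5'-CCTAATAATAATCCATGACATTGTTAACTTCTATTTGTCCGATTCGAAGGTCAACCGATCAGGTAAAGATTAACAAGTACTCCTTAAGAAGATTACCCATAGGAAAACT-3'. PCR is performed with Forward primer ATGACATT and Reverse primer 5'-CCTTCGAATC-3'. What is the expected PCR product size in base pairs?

Forward primer ATGACATT is found on the top strand at positions 15–22.
Taking the reverse complement of CCTTCGAATC gives GATTCGAAGG, found at positions 41–50 on the template; the primer anneals here to the top strand with its 3' end pointing upstream.
The product runs from position 15 to position 50, so its length is 50 − 15 + 1 = 36 bp.

36 bp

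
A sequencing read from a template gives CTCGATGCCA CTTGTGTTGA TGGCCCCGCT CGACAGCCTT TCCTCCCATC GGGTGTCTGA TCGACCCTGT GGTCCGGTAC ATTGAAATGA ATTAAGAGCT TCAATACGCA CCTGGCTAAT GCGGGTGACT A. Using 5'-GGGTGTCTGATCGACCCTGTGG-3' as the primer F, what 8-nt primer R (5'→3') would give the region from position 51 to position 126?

The product's 3' end on the top strand is position 126.
The reverse primer anneals to the top strand over positions 119–126, i.e. to ATGCGGGT.
Its sequence written 5'→3' is the reverse complement: ACCCGCAT.

5'-ACCCGCAT-3'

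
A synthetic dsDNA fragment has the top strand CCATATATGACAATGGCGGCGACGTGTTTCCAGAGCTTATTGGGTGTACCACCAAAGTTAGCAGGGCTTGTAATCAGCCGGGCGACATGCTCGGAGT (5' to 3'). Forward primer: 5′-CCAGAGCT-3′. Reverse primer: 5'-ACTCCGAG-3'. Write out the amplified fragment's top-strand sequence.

Forward primer CCAGAGCT is found on the top strand at positions 30–37.
The reverse primer's reverse complement is CTCGGAGT, which matches the template at positions 90–97.
The product is the template from position 30 through 97 (68 bp).

5'-CCAGAGCTTATTGGGTGTACCACCAAAGTTAGCAGGGCTTGTAATCAGCCGGGCGACATGCTCGGAGT-3'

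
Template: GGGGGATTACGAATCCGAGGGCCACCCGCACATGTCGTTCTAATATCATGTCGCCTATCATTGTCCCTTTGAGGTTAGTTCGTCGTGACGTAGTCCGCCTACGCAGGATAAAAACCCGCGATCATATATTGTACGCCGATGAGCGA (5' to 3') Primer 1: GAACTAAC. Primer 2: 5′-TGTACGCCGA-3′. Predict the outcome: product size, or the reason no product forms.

No product — the primers' 3' ends point away from each other.

Primer 1 (GAACTAAC) has reverse complement GTTAGTTC, which matches the top strand at positions 74–81; primer 1 anneals to the top strand there with its 3' end pointing upstream toward position 74.
Primer 2 (TGTACGCCGA) matches the top strand directly at positions 130–139; it anneals to the bottom strand with its 3' end pointing downstream toward position 139.
The 3' ends diverge (primer 1 extends toward position 1, primer 2 toward position 146), so the primers never converge on a shared product.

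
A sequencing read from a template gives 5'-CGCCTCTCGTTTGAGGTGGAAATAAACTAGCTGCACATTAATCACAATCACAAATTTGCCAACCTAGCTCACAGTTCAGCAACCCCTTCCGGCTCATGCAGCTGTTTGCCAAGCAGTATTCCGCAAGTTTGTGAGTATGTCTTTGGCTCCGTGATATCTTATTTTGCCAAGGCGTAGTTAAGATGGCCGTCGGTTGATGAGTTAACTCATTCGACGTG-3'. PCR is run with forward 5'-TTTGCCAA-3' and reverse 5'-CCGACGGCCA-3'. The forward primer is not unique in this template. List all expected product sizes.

The forward primer TTTGCCAA matches the top strand at positions 55–62, 105–112, 163–170.
The reverse primer's reverse complement is TGGCCGTCGG, matching at positions 184–193.
Each forward site pairs with the reverse site to give a product ending at position 193: sizes 139, 89, 31 bp.

139 bp, 89 bp, 31 bp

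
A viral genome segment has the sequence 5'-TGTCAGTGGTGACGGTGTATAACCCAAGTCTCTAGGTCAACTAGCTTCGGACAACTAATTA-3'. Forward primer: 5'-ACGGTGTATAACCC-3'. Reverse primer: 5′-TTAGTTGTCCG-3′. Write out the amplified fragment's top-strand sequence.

5'-ACGGTGTATAACCCAAGTCTCTAGGTCAACTAGCTTCGGACAACTAA-3'

Scanning the template, ACGGTGTATAACCC occurs at positions 12–25; this primer anneals to the bottom strand there with its 3' end pointing downstream.
The reverse primer's reverse complement is CGGACAACTAA, which matches the template at positions 48–58.
The product is the template from position 12 through 58 (47 bp).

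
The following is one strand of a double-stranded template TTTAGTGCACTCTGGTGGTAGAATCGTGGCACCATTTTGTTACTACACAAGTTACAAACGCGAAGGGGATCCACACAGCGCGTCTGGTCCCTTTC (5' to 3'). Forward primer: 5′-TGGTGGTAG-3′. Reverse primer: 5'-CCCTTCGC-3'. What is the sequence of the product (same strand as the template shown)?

5'-TGGTGGTAGAATCGTGGCACCATTTTGTTACTACACAAGTTACAAACGCGAAGGG-3'

Scanning the template, TGGTGGTAG occurs at positions 13–21; this primer anneals to the bottom strand there with its 3' end pointing downstream.
The reverse primer's reverse complement is GCGAAGGG, which matches the template at positions 60–67.
The product is the template from position 13 through 67 (55 bp).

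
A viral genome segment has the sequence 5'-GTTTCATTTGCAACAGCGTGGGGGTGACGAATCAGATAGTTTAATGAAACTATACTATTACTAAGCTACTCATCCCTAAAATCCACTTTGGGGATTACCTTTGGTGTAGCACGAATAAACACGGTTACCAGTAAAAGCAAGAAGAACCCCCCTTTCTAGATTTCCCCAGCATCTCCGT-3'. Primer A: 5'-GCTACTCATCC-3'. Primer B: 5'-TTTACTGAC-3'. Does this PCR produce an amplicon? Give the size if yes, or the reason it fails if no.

Primer B (TTTACTGAC) does not match the top strand, and its reverse complement GTCAGTAAA does not match either.
With no annealing site for primer B, no amplification occurs.

No product — primer B has no binding site in the template.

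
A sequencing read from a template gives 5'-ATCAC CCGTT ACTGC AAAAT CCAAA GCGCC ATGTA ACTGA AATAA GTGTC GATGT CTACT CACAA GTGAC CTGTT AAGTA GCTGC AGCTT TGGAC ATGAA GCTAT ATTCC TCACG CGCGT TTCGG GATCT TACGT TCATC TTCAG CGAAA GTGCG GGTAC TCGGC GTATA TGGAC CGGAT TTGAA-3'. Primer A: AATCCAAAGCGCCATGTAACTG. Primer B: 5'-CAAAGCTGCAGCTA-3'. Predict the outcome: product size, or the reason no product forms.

Yes — a 75 bp product.

Primer A (AATCCAAAGCGCCATGTAACTG) matches the top strand at positions 18–39; it acts as a forward primer.
Primer B's reverse complement is TAGCTGCAGCTTTG, matching the top strand at positions 79–92; it acts as a reverse primer.
The 3' ends face each other across positions 18–92, giving a 75 bp product.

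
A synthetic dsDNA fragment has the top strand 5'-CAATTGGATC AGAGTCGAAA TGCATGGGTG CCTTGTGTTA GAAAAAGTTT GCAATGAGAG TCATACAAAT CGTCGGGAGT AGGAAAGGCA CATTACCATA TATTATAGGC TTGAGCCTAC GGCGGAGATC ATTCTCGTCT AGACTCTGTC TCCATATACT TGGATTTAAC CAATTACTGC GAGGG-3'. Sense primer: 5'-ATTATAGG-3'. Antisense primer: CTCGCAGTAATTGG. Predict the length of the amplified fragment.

82 bp

Forward primer ATTATAGG is found on the top strand at positions 102–109.
Taking the reverse complement of CTCGCAGTAATTGG gives CCAATTACTGCGAG, found at positions 170–183 on the template; the primer anneals here to the top strand with its 3' end pointing upstream.
Product length = (reverse-primer end) − (forward-primer start) + 1 = 183 − 102 + 1 = 82 bp.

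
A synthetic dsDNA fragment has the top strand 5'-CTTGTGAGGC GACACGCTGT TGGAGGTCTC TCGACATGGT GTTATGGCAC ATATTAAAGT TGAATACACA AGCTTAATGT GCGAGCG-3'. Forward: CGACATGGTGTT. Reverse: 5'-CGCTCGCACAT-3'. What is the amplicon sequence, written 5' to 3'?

5'-CGACATGGTGTTATGGCACATATTAAAGTTGAATACACAAGCTTAATGTGCGAGCG-3'

Forward primer CGACATGGTGTT is found on the top strand at positions 32–43.
Reverse complement of the reverse primer: ATGTGCGAGCG. This occurs on the top strand at positions 77–87.
The product is the template from position 32 through 87 (56 bp).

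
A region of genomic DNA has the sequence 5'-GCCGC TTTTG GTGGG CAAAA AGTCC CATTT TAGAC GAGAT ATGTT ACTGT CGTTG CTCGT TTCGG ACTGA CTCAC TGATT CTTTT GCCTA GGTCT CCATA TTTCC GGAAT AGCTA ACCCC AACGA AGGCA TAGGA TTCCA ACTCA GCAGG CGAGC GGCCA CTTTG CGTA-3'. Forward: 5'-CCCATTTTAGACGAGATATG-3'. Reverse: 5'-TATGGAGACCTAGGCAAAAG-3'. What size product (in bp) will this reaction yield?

77 bp

Forward primer CCCATTTTAGACGAGATATG is found on the top strand at positions 24–43.
Taking the reverse complement of TATGGAGACCTAGGCAAAAG gives CTTTTGCCTAGGTCTCCATA, found at positions 81–100 on the template; the primer anneals here to the top strand with its 3' end pointing upstream.
Amplicon spans positions 24–100: 77 bp.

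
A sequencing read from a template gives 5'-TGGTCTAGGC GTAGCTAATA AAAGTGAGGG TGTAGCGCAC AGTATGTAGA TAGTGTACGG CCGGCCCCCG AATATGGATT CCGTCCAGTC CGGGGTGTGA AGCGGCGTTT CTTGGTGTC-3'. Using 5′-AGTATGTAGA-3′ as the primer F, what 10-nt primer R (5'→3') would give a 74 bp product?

The forward primer binds at positions 41–50, so a 74 bp product ends at position 41 + 74 − 1 = 114.
The reverse primer anneals to the top strand over positions 105–114, i.e. to GCGTTTCTTG.
Its sequence written 5'→3' is the reverse complement: CAAGAAACGC.

5'-CAAGAAACGC-3'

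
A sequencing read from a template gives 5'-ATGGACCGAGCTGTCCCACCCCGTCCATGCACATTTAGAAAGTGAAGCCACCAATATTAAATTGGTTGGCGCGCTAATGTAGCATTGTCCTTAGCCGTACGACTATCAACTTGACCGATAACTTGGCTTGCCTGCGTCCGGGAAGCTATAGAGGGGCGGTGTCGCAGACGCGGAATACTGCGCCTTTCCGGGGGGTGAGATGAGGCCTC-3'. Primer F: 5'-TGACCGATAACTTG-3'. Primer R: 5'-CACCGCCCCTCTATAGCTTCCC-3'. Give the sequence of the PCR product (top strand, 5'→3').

5'-TGACCGATAACTTGGCTTGCCTGCGTCCGGGAAGCTATAGAGGGGCGGTG-3'

Scanning the template, TGACCGATAACTTG occurs at positions 112–125; this primer anneals to the bottom strand there with its 3' end pointing downstream.
Reverse complement of the reverse primer: GGGAAGCTATAGAGGGGCGGTG. This occurs on the top strand at positions 140–161.
The product is the template from position 112 through 161 (50 bp).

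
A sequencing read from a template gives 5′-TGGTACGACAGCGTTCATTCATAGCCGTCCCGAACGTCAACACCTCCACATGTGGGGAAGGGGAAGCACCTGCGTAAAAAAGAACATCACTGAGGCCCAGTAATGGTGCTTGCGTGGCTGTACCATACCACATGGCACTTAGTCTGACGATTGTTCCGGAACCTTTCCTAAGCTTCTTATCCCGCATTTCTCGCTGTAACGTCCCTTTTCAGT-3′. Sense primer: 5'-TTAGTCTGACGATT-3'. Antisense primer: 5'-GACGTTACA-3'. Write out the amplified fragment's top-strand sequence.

Forward primer TTAGTCTGACGATT is found on the top strand at positions 139–152.
Taking the reverse complement of GACGTTACA gives TGTAACGTC, found at positions 195–203 on the template; the primer anneals here to the top strand with its 3' end pointing upstream.
The product is the template from position 139 through 203 (65 bp).

5'-TTAGTCTGACGATTGTTCCGGAACCTTTCCTAAGCTTCTTATCCCGCATTTCTCGCTGTAACGTC-3'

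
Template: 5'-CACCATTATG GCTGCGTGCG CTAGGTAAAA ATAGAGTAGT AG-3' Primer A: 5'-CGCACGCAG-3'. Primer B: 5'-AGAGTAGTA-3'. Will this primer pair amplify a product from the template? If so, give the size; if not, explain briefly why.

No product — the primers' 3' ends point away from each other.

Primer A (CGCACGCAG) has reverse complement CTGCGTGCG, which matches the top strand at positions 12–20; primer A anneals to the top strand there with its 3' end pointing upstream toward position 12.
Primer B (AGAGTAGTA) matches the top strand directly at positions 33–41; it anneals to the bottom strand with its 3' end pointing downstream toward position 41.
The 3' ends diverge (primer A extends toward position 1, primer B toward position 42), so the primers never converge on a shared product.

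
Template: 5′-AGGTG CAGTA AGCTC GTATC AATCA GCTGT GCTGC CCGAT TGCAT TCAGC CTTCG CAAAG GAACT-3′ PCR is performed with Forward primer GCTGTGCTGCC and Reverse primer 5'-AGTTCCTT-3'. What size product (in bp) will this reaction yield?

Scanning the template, GCTGTGCTGCC occurs at positions 26–36; this primer anneals to the bottom strand there with its 3' end pointing downstream.
Taking the reverse complement of AGTTCCTT gives AAGGAACT, found at positions 58–65 on the template; the primer anneals here to the top strand with its 3' end pointing upstream.
Product length = (reverse-primer end) − (forward-primer start) + 1 = 65 − 26 + 1 = 40 bp.

40 bp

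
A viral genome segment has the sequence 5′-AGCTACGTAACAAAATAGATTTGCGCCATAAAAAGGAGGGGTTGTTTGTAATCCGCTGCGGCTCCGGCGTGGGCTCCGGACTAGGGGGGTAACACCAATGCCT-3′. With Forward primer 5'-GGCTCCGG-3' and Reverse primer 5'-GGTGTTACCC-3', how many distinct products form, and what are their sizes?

Two products: 37 bp, 25 bp

The forward primer GGCTCCGG matches the top strand at positions 60–67, 72–79.
The reverse primer's reverse complement is GGGTAACACC, matching at positions 87–96.
Each forward site pairs with the reverse site to give a product ending at position 96: sizes 37, 25 bp.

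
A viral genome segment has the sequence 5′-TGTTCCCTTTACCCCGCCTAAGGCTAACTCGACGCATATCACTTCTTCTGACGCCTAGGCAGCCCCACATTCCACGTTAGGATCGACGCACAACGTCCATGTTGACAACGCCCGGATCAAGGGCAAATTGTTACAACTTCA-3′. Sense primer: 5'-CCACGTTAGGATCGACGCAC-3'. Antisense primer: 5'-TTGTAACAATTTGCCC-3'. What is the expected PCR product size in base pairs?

65 bp

Scanning the template, CCACGTTAGGATCGACGCAC occurs at positions 72–91; this primer anneals to the bottom strand there with its 3' end pointing downstream.
Taking the reverse complement of TTGTAACAATTTGCCC gives GGGCAAATTGTTACAA, found at positions 121–136 on the template; the primer anneals here to the top strand with its 3' end pointing upstream.
Product length = (reverse-primer end) − (forward-primer start) + 1 = 136 − 72 + 1 = 65 bp.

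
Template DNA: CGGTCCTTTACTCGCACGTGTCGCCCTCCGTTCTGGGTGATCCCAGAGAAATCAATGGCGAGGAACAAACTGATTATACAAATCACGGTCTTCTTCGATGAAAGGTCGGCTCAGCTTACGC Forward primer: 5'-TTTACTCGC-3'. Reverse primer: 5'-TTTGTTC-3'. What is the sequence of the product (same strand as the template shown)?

5'-TTTACTCGCACGTGTCGCCCTCCGTTCTGGGTGATCCCAGAGAAATCAATGGCGAGGAACAAA-3'

Forward primer TTTACTCGC is found on the top strand at positions 7–15.
Reverse complement of the reverse primer: GAACAAA. This occurs on the top strand at positions 63–69.
The product is the template from position 7 through 69 (63 bp).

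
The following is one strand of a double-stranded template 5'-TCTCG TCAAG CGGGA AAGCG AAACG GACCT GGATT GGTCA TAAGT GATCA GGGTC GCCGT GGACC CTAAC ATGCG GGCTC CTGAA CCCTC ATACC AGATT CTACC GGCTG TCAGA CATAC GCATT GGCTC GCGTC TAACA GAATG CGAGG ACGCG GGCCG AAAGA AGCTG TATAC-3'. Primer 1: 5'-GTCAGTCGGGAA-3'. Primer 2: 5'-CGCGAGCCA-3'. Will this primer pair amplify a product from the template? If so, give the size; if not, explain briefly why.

No product — primer 1 has no binding site in the template.

Primer 1 (GTCAGTCGGGAA) does not match the top strand, and its reverse complement TTCCCGACTGAC does not match either.
With no annealing site for primer 1, no amplification occurs.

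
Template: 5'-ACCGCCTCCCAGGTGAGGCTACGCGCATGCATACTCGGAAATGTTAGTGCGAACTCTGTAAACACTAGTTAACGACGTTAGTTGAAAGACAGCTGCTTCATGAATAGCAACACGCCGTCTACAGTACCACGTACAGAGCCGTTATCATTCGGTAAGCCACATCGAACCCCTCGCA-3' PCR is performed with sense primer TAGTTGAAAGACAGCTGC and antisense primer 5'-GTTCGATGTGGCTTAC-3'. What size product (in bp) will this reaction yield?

89 bp

Scanning the template, TAGTTGAAAGACAGCTGC occurs at positions 79–96; this primer anneals to the bottom strand there with its 3' end pointing downstream.
Taking the reverse complement of GTTCGATGTGGCTTAC gives GTAAGCCACATCGAAC, found at positions 152–167 on the template; the primer anneals here to the top strand with its 3' end pointing upstream.
Product length = (reverse-primer end) − (forward-primer start) + 1 = 167 − 79 + 1 = 89 bp.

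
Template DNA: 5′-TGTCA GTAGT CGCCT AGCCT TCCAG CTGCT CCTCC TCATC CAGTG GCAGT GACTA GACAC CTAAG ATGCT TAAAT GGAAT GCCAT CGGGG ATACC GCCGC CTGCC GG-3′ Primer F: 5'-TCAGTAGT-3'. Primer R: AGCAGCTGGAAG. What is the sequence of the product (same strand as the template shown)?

5'-TCAGTAGTCGCCTAGCCTTCCAGCTGCT-3'

Forward primer TCAGTAGT is found on the top strand at positions 3–10.
The reverse primer's reverse complement is CTTCCAGCTGCT, which matches the template at positions 19–30.
The product is the template from position 3 through 30 (28 bp).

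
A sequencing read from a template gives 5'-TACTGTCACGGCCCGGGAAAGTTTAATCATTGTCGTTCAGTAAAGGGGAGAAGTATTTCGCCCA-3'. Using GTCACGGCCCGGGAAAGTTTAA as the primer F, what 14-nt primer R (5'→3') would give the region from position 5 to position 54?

5'-ACTTCTCCCCTTTA-3'

The product's 3' end on the top strand is position 54.
The reverse primer anneals to the top strand over positions 41–54, i.e. to TAAAGGGGAGAAGT.
Its sequence written 5'→3' is the reverse complement: ACTTCTCCCCTTTA.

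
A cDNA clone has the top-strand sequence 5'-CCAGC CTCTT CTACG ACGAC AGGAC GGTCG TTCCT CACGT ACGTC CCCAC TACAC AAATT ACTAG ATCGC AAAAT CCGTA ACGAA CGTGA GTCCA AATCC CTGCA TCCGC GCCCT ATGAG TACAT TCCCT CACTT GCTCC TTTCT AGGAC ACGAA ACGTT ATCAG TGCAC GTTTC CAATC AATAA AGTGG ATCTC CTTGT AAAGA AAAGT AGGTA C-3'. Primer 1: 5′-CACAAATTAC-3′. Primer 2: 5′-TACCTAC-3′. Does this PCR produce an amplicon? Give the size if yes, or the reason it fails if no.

Yes — a 163 bp product.

Primer 1 (CACAAATTAC) matches the top strand at positions 53–62; it acts as a forward primer.
Primer 2's reverse complement is GTAGGTA, matching the top strand at positions 209–215; it acts as a reverse primer.
The 3' ends face each other across positions 53–215, giving a 163 bp product.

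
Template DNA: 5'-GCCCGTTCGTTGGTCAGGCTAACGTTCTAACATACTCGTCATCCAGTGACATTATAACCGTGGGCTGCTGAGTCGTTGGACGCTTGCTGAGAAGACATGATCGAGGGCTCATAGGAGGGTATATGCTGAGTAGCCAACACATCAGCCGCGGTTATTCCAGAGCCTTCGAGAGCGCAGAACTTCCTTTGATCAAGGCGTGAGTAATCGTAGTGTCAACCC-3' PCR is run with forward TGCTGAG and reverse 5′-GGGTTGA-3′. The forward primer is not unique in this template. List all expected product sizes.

The forward primer TGCTGAG matches the top strand at positions 66–72, 85–91, 124–130.
The reverse primer's reverse complement is TCAACCC, matching at positions 213–219.
Each forward site pairs with the reverse site to give a product ending at position 219: sizes 154, 135, 96 bp.

154 bp, 135 bp, 96 bp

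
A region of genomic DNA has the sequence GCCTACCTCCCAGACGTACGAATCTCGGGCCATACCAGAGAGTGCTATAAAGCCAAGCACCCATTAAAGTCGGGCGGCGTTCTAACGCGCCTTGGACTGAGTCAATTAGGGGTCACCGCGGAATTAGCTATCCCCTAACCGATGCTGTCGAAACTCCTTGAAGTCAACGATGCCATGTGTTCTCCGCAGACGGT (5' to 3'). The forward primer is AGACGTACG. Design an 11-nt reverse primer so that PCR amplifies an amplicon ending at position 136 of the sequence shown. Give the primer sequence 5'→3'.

The forward primer binds at positions 12–20; the product's 3' end on the top strand is position 136.
The reverse primer anneals to the top strand over positions 126–136, i.e. to AGCTATCCCCT.
Its sequence written 5'→3' is the reverse complement: AGGGGATAGCT.

5'-AGGGGATAGCT-3'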